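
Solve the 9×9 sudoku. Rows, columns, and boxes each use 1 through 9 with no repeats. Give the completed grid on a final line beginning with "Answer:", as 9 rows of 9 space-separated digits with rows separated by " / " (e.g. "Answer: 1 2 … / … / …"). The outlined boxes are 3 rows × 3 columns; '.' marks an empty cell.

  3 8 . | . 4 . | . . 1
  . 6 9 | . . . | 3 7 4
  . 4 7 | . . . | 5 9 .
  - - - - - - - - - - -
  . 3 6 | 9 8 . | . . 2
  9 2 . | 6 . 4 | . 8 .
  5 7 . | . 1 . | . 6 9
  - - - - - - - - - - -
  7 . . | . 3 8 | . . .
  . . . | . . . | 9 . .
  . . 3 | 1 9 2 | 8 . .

Step 1. [r9c2∈{5}] only 5 remains possible at r9c2 ⇒ r9c2=5.
Step 2. [r8c2∈{1}] nothing but 1 survives at r8c2. So r8c2=1.
Step 3. [r1c8∈{2}] r1c8's peers cover all but 2. So r1c8=2.
Step 4. [r9c8∈{4}] r9c8's peers cover all but 4. So r9c8=4.
Step 5. [r8c1∈{2,4,6,8}] r8c1 is the only open cell in col 1 admitting 8. So r8c1=8.
Step 6. [r5c9∈{3,5,7}] across row 5, 3 lands solely at r5c9 ⇒ r5c9=3.
Step 7. [r5c5∈{5,7}] 5 has one home in row 5: r5c5. So r5c5=5.
Step 8. [r8c5∈{6,7}] 7 has one home in col 5: r8c5, so r8c5=7.
Step 9. [r8c6∈{5,6}] r8c6 is the only open cell in box 8 admitting 6 ⇒ r8c6=6.
Step 10. [r2c5∈{2}] only 2 remains possible at r2c5, so r2c5=2.
Step 11. [r8c9∈{5}] r8c9 has the single candidate 5. So r8c9=5.
Step 12. [r7c7∈{1,2,6}] col 7 places 2 nowhere but r7c7, so r7c7=2.
Step 13. [r2c1∈{1}] r2c1 has the single candidate 1 ⇒ r2c1=1.
Step 14. [r7c3∈{4}] nothing but 4 survives at r7c3, so r7c3=4.
Step 15. [r2c6∈{5}] r2c6 is down to just 5. So r2c6=5.
Step 16. [r3c9∈{6,8}] col 9 places 8 nowhere but r3c9, so r3c9=8.
Step 17. [r4c6∈{7}] r4c6 is down to just 7, so r4c6=7.
Step 18. [r3c4∈{3}] r3c4 has the single candidate 3. So r3c4=3.
Step 19. [r7c8∈{1}] only 1 remains possible at r7c8 ⇒ r7c8=1.
Step 20. [r4c7∈{1,4}] r4c7 is the only open cell in row 4 admitting 1 ⇒ r4c7=1.
Step 21. [r9c1∈{6}] r9c1 has the single candidate 6. So r9c1=6.
Step 22. [r8c8∈{3}] r8c8 has the single candidate 3, so r8c8=3.
Step 23. [r1c3∈{5}] nothing but 5 survives at r1c3. So r1c3=5.
Step 24. [r6c6∈{3}] r6c6's peers cover all but 3 ⇒ r6c6=3.
Step 25. [r6c4∈{2}] r6c4's peers cover all but 2 ⇒ r6c4=2.
Step 26. [r7c2∈{9}] r7c2's peers cover all but 9. So r7c2=9.
Step 27. [r4c8∈{5}] only 5 remains possible at r4c8 ⇒ r4c8=5.
Step 28. [r8c3∈{2}] nothing but 2 survives at r8c3 ⇒ r8c3=2.
Step 29. [r2c4∈{8}] only 8 remains possible at r2c4. So r2c4=8.
Step 30. [r6c3∈{8}] r6c3 has the single candidate 8 ⇒ r6c3=8.
Step 31. [r3c6∈{1}] r3c6 is down to just 1. So r3c6=1.
Step 32. [r5c7∈{7}] only 7 remains possible at r5c7. So r5c7=7.
Step 33. [r5c3∈{1}] r5c3 is down to just 1, so r5c3=1.
Step 34. [r7c4∈{5}] only 5 remains possible at r7c4 ⇒ r7c4=5.
Step 35. [r6c7∈{4}] only 4 remains possible at r6c7. So r6c7=4.
Step 36. [r1c7∈{6}] r1c7's peers cover all but 6 ⇒ r1c7=6.
Step 37. [r1c4∈{7}] r1c4's peers cover all but 7 ⇒ r1c4=7.
Step 38. [r1c6∈{9}] r1c6's peers cover all but 9 ⇒ r1c6=9.
Step 39. [r7c9∈{6}] r7c9's peers cover all but 6 ⇒ r7c9=6.
Step 40. [r3c5∈{6}] r3c5 has the single candidate 6, so r3c5=6.
Step 41. [r3c1∈{2}] only 2 remains possible at r3c1. So r3c1=2.
Step 42. [r4c1∈{4}] r4c1 has the single candidate 4 ⇒ r4c1=4.
Step 43. [r9c9∈{7}] only 7 remains possible at r9c9. So r9c9=7.
Step 44. [r8c4∈{4}] r8c4 is down to just 4. So r8c4=4.

Answer: 3 8 5 7 4 9 6 2 1 / 1 6 9 8 2 5 3 7 4 / 2 4 7 3 6 1 5 9 8 / 4 3 6 9 8 7 1 5 2 / 9 2 1 6 5 4 7 8 3 / 5 7 8 2 1 3 4 6 9 / 7 9 4 5 3 8 2 1 6 / 8 1 2 4 7 6 9 3 5 / 6 5 3 1 9 2 8 4 7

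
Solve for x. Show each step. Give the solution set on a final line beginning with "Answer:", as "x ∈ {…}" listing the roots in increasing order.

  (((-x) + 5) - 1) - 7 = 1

Step 1. [(((-x) + 5) - 1) - 7 = 1] the outer -7 inverts by adding 7, so sub: ((-x) + 5) - 1 = 8.
Step 2. [((-x) + 5) - 1 = 8] -1 is outermost — add 1 both sides, so sub: (-x) + 5 = 9.
Step 3. [(-x) + 5 = 9] +5 is outermost — subtract 5 both sides. So sub: -x = 4.
Step 4. [-x = 4] leading − — multiply by −1, so neg: x = -4.

Answer: x ∈ {-4}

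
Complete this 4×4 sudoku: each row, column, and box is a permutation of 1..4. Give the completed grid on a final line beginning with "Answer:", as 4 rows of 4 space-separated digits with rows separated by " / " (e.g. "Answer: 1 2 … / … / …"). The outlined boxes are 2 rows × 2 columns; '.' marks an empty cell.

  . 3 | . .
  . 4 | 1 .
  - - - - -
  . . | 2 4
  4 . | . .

Step 1. [r2c4∈{2,3}] row 2 places 3 nowhere but r2c4. So r2c4=3.
Step 2. [r3c2∈{1}] only 1 remains possible at r3c2 ⇒ r3c2=1.
Step 3. [r1c4∈{2}] r1c4's peers cover all but 2 ⇒ r1c4=2.
Step 4. [r2c1∈{2}] nothing but 2 survives at r2c1 ⇒ r2c1=2.
Step 5. [r3c1∈{3}] r3c1's peers cover all but 3, so r3c1=3.
Step 6. [r4c4∈{1}] r4c4's peers cover all but 1, so r4c4=1.
Step 7. [r4c2∈{2}] r4c2 has the single candidate 2, so r4c2=2.
Step 8. [r4c3∈{3}] only 3 remains possible at r4c3. So r4c3=3.
Step 9. [r1c1∈{1}] r1c1's peers cover all but 1. So r1c1=1.
Step 10. [r1c3∈{4}] only 4 remains possible at r1c3, so r1c3=4.

Answer: 1 3 4 2 / 2 4 1 3 / 3 1 2 4 / 4 2 3 1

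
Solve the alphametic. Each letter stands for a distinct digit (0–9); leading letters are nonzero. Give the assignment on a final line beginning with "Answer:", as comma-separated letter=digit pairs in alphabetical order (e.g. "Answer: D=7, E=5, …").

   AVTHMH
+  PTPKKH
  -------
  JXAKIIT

Step 1. [J] the sum has 7 digits but both addends have 6; that extra leading digit J is the final carry, namely 1 ⇒ J=1.
Step 2. [col 1: H + H ≡ T (mod 10)] column 1 (H + H ≡ T (mod 10), carry-in 0) doesn't pin H yet; pick H=7 and continue ⇒ H=7.
Step 3. [col 1: H + H ≡ T (mod 10)] column 1 reads H+H+carry(0)=T with H=7; with digits 1,7 already taken and all letters distinct, the only value for T is 4. So T=4.
Step 4. [col 2: M + K ≡ I (mod 10)] column 2 (M + K ≡ I (mod 10), carry-in 1) doesn't pin K yet; pick K=2 and continue ⇒ K=2.
Step 5. [col 2: M + K ≡ I (mod 10)] several values work for I in column 2 (M + K ≡ I (mod 10), carry-in 1); try I=9 ⇒ I=9.
Step 6. [col 2: M + K ≡ I (mod 10)] column 2: given K=2, I=9, carry-in 1, and digits 1,2,4,7,9 already taken and all letters distinct, M+K≡I (mod 10) forces M=6, so M=6.
Step 7. [col 4: T + P ≡ K (mod 10)] in column 4 we have T+P≡K with carry-in 0; given T=4, K=2 and digits 1,2,4,6,7,9 already taken and all letters distinct, that pins P to 8, so P=8.
Step 8. [col 5: V + T ≡ A (mod 10)] no forcing yet in column 5 (carry-in 1); A=5 is free and consistent — try it. So A=5.
Step 9. [col 5: V + T ≡ A (mod 10)] column 5: given T=4, A=5, carry-in 1, and digits 1,2,4,5,6,7,8,9 already taken and all letters distinct, V+T≡A (mod 10) forces V=0. So V=0.
Step 10. [col 6: A + P ≡ X (mod 10)] column 6 reads A+P+carry(0)=X with A=5, P=8; with digits 0,1,2,4,5,6,7,8,9 already taken and all letters distinct, the only value for X is 3 ⇒ X=3.

Answer: A=5, H=7, I=9, J=1, K=2, M=6, P=8, T=4, V=0, X=3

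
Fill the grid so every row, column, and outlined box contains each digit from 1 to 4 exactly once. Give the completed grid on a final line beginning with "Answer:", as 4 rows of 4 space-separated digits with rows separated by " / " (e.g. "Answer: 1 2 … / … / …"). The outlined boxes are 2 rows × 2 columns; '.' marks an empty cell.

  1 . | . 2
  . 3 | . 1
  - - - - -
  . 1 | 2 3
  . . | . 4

Step 1. [r2c1∈{2,4}] r2c1 is the only open cell in row 2 admitting 2. So r2c1=2.
Step 2. [r1c3∈{3,4}] 3 has one home in row 1: r1c3 ⇒ r1c3=3.
Step 3. [r3c1∈{4}] r3c1 is down to just 4. So r3c1=4.
Step 4. [r4c3∈{1}] r4c3's peers cover all but 1, so r4c3=1.
Step 5. [r1c2∈{4}] nothing but 4 survives at r1c2 ⇒ r1c2=4.
Step 6. [r2c3∈{4}] r2c3 is down to just 4 ⇒ r2c3=4.
Step 7. [r4c1∈{3}] r4c1 is down to just 3. So r4c1=3.
Step 8. [r4c2∈{2}] r4c2 has the single candidate 2 ⇒ r4c2=2.

Answer: 1 4 3 2 / 2 3 4 1 / 4 1 2 3 / 3 2 1 4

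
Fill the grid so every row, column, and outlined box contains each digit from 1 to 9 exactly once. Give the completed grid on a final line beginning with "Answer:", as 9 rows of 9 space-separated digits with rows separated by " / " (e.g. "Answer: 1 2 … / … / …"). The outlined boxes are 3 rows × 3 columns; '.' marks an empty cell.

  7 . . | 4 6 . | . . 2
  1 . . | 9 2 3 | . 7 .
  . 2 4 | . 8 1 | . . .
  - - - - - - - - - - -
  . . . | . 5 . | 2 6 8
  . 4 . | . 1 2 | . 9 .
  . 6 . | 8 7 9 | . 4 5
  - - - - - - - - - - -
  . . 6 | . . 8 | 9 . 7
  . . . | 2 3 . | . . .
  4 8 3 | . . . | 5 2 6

Step 1. [r2c2∈{5}] nothing but 5 survives at r2c2, so r2c2=5.
Step 2. [r8c9∈{1,4}] 1 has one home in col 9: r8c9, so r8c9=1.
Step 3. [r5c9∈{3}] only 3 remains possible at r5c9. So r5c9=3.
Step 4. [r6c1∈{2,3}] row 6 places 3 nowhere but r6c1 ⇒ r6c1=3.
Step 5. [r4c1∈{9}] r4c1 is down to just 9, so r4c1=9.
Step 6. [r8c1∈{5}] only 5 remains possible at r8c1 ⇒ r8c1=5.
Step 7. [r1c8∈{1,3,5,8}] in col 8, 1 fits only at r1c8 ⇒ r1c8=1.
Step 8. [r2c3∈{8}] r2c3's peers cover all but 8. So r2c3=8.
Step 9. [r8c7∈{4,8}] 4 has one home in box 9: r8c7 ⇒ r8c7=4.
Step 10. [r1c2∈{3,9}] 3 has one home in col 2: r1c2, so r1c2=3.
Step 11. [r3c7∈{3,6}] across col 7, 3 lands solely at r3c7, so r3c7=3.
Step 12. [r7c2∈{1}] r7c2 has the single candidate 1. So r7c2=1.
Step 13. [r4c2∈{7}] r4c2's peers cover all but 7 ⇒ r4c2=7.
Step 14. [r8c3∈{7,9}] r8c3 is the only open cell in col 3 admitting 7, so r8c3=7.
Step 15. [r3c4∈{5,7}] row 3 places 7 nowhere but r3c4 ⇒ r3c4=7.
Step 16. [r6c7∈{1}] r6c7 has the single candidate 1 ⇒ r6c7=1.
Step 17. [r3c1∈{6}] r3c1's peers cover all but 6. So r3c1=6.
Step 18. [r1c6∈{5}] r1c6 has the single candidate 5. So r1c6=5.
Step 19. [r9c6∈{7}] r9c6 has the single candidate 7 ⇒ r9c6=7.
Step 20. [r7c1∈{2}] nothing but 2 survives at r7c1, so r7c1=2.
Step 21. [r8c8∈{8}] r8c8 is down to just 8, so r8c8=8.
Step 22. [r5c4∈{6}] r5c4's peers cover all but 6. So r5c4=6.
Step 23. [r7c4∈{5}] only 5 remains possible at r7c4. So r7c4=5.
Step 24. [r3c8∈{5}] r3c8 has the single candidate 5, so r3c8=5.
Step 25. [r7c5∈{4}] nothing but 4 survives at r7c5. So r7c5=4.
Step 26. [r9c4∈{1}] only 1 remains possible at r9c4, so r9c4=1.
Step 27. [r8c6∈{6}] only 6 remains possible at r8c6. So r8c6=6.
Step 28. [r5c3∈{5}] r5c3 has the single candidate 5 ⇒ r5c3=5.
Step 29. [r8c2∈{9}] r8c2 is down to just 9 ⇒ r8c2=9.
Step 30. [r7c8∈{3}] r7c8 has the single candidate 3, so r7c8=3.
Step 31. [r3c9∈{9}] only 9 remains possible at r3c9 ⇒ r3c9=9.
Step 32. [r2c7∈{6}] r2c7 has the single candidate 6, so r2c7=6.
Step 33. [r5c7∈{7}] nothing but 7 survives at r5c7. So r5c7=7.
Step 34. [r4c6∈{4}] r4c6's peers cover all but 4 ⇒ r4c6=4.
Step 35. [r4c4∈{3}] r4c4 is down to just 3. So r4c4=3.
Step 36. [r6c3∈{2}] only 2 remains possible at r6c3 ⇒ r6c3=2.
Step 37. [r9c5∈{9}] r9c5's peers cover all but 9 ⇒ r9c5=9.
Step 38. [r1c7∈{8}] nothing but 8 survives at r1c7 ⇒ r1c7=8.
Step 39. [r4c3∈{1}] r4c3 has the single candidate 1, so r4c3=1.
Step 40. [r2c9∈{4}] only 4 remains possible at r2c9. So r2c9=4.
Step 41. [r5c1∈{8}] only 8 remains possible at r5c1. So r5c1=8.
Step 42. [r1c3∈{9}] r1c3 has the single candidate 9. So r1c3=9.

Answer: 7 3 9 4 6 5 8 1 2 / 1 5 8 9 2 3 6 7 4 / 6 2 4 7 8 1 3 5 9 / 9 7 1 3 5 4 2 6 8 / 8 4 5 6 1 2 7 9 3 / 3 6 2 8 7 9 1 4 5 / 2 1 6 5 4 8 9 3 7 / 5 9 7 2 3 6 4 8 1 / 4 8 3 1 9 7 5 2 6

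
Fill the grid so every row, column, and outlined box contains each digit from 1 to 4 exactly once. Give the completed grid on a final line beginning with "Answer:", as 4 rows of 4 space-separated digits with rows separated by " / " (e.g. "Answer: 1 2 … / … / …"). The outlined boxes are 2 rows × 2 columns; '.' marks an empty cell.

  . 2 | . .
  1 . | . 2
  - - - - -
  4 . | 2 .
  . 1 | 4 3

Step 1. [r1c1∈{3}] r1c1 is down to just 3. So r1c1=3.
Step 2. [r3c4∈{1}] r3c4's peers cover all but 1 ⇒ r3c4=1.
Step 3. [r2c2∈{4}] r2c2 is down to just 4. So r2c2=4.
Step 4. [r4c1∈{2}] r4c1's peers cover all but 2 ⇒ r4c1=2.
Step 5. [r1c3∈{1}] r1c3 has the single candidate 1. So r1c3=1.
Step 6. [r2c3∈{3}] only 3 remains possible at r2c3. So r2c3=3.
Step 7. [r1c4∈{4}] only 4 remains possible at r1c4 ⇒ r1c4=4.
Step 8. [r3c2∈{3}] nothing but 3 survives at r3c2. So r3c2=3.

Answer: 3 2 1 4 / 1 4 3 2 / 4 3 2 1 / 2 1 4 3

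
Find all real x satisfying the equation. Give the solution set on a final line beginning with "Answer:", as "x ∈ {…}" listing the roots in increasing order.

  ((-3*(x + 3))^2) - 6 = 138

Step 1. [((-3*(x + 3))^2) - 6 = 138] add 6: x sits inside (… - 6) ⇒ sub: (-3*(x + 3))^2 = 144.
Step 2. [(-3*(x + 3))^2 = 144] √ both sides: 144 ≥ 0 gives two branches, so sqrt: -3*(x + 3) = 12 or -12.
Step 3. [-3*(x + 3) = 12 or -12] LHS = -3·(…); ÷-3 both sides, so div: x + 3 = -4 or 4.
Step 4. [x + 3 = -4 or 4] +3 is outermost — subtract 3 both sides ⇒ sub: x = -7 or 1.

Answer: x ∈ {-7, 1}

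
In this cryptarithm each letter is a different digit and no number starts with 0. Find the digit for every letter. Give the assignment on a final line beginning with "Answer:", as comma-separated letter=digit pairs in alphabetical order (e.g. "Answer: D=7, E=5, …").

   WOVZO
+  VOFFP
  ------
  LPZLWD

Step 1. [L] adding two 5-digit numbers gives at most 5+1 digits, and here it does — L is that final carry and must be 1 ⇒ L=1.
Step 2. [col 1: O + P ≡ D (mod 10)] several values work for D in column 1 (O + P ≡ D (mod 10), carry-in 0); try D=8, so D=8.
Step 3. [col 1: O + P ≡ D (mod 10)] column 1 (O + P ≡ D (mod 10), carry-in 0) doesn't pin O yet; pick O=2 and continue. So O=2.
Step 4. [col 1: O + P ≡ D (mod 10)] column 1: given O=2, D=8, carry-in 0, and digits 1,2,8 already taken and all letters distinct, O+P≡D (mod 10) forces P=6. So P=6.
Step 5. [col 2: Z + F ≡ W (mod 10)] several values work for Z in column 2 (Z + F ≡ W (mod 10), carry-in 0); try Z=5, so Z=5.
Step 6. [col 2: Z + F ≡ W (mod 10)] no forcing yet in column 2 (carry-in 0); F=4 is free and consistent — try it ⇒ F=4.
Step 7. [col 2: Z + F ≡ W (mod 10)] column 2 reads Z+F+carry(0)=W with Z=5, F=4; with digits 1,2,4,5,6,8 already taken and all letters distinct, the only value for W is 9 ⇒ W=9.
Step 8. [col 3: V + F ≡ L (mod 10)] column 3: given F=4, L=1, carry-in 0, and digits 1,2,4,5,6,8,9 already taken and all letters distinct, V+F≡L (mod 10) forces V=7 ⇒ V=7.

Answer: D=8, F=4, L=1, O=2, P=6, V=7, W=9, Z=5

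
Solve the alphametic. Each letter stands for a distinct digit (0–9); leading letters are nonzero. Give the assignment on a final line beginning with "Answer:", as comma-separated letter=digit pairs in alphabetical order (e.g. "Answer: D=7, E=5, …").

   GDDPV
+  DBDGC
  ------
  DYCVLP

Step 1. [col 1: V + C ≡ P (mod 10)] column 1 (V + C ≡ P (mod 10), carry-in 0) doesn't pin V yet; pick V=3 and continue, so V=3.
Step 2. [col 1: V + C ≡ P (mod 10)] column 1 (V + C ≡ P (mod 10), carry-in 0) doesn't pin C yet; pick C=5 and continue. So C=5.
Step 3. [col 1: V + C ≡ P (mod 10)] column 1 reads V+C+carry(0)=P with V=3, C=5; with digits 3,5 already taken and all letters distinct, the only value for P is 8. So P=8.
Step 4. [col 2: P + G ≡ L (mod 10)] column 2 (P + G ≡ L (mod 10), carry-in 0) doesn't pin G yet; pick G=9 and continue, so G=9.
Step 5. [D] D is the leading digit of a 6-digit sum of two 5-digit numbers; the final carry is exactly 1 ⇒ D=1.
Step 6. [col 2: P + G ≡ L (mod 10)] column 2 reads P+G+carry(0)=L with P=8, G=9; with digits 1,3,5,8,9 already taken and all letters distinct, the only value for L is 7, so L=7.
Step 7. [col 4: D + B ≡ C (mod 10)] column 4: given D=1, C=5, carry-in 0, and digits 1,3,5,7,8,9 already taken and all letters distinct, D+B≡C (mod 10) forces B=4 ⇒ B=4.
Step 8. [col 5: G + D ≡ Y (mod 10)] column 5 reads G+D+carry(0)=Y with G=9, D=1; with digits 1,3,4,5,7,8,9 already taken and all letters distinct, the only value for Y is 0. So Y=0.

Answer: B=4, C=5, D=1, G=9, L=7, P=8, V=3, Y=0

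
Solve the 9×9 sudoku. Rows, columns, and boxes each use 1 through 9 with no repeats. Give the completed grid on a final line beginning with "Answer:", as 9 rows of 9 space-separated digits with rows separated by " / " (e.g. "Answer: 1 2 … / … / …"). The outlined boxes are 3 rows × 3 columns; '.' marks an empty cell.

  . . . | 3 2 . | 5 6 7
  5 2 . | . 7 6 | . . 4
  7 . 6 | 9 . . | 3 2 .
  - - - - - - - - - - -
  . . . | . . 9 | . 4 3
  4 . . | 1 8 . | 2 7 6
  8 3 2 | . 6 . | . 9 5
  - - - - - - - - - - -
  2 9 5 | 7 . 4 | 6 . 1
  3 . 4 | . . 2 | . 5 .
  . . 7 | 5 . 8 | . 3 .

Step 1. [r8c2∈{1,6,8}] 8 has one home in box 7: r8c2, so r8c2=8.
Step 2. [r2c7∈{1,8,9}] 9 has one home in box 3: r2c7, so r2c7=9.
Step 3. [r1c6∈{1}] only 1 remains possible at r1c6. So r1c6=1.
Step 4. [r3c2∈{1,4}] row 3 places 1 nowhere but r3c2, so r3c2=1.
Step 5. [r4c5∈{5}] r4c5's peers cover all but 5. So r4c5=5.
Step 6. [r9c1∈{1,6}] 1 has one home in box 7: r9c1. So r9c1=1.
Step 7. [r8c9∈{9}] only 9 remains possible at r8c9, so r8c9=9.
Step 8. [r2c4∈{8}] r2c4 has the single candidate 8, so r2c4=8.
Step 9. [r4c1∈{6}] r4c1 has the single candidate 6, so r4c1=6.
Step 10. [r5c3∈{9}] r5c3 has the single candidate 9 ⇒ r5c3=9.
Step 11. [r4c3∈{1}] r4c3 has the single candidate 1 ⇒ r4c3=1.
Step 12. [r8c7∈{7}] r8c7 is down to just 7, so r8c7=7.
Step 13. [r1c2∈{4}] nothing but 4 survives at r1c2, so r1c2=4.
Step 14. [r3c5∈{4}] r3c5 has the single candidate 4 ⇒ r3c5=4.
Step 15. [r9c5∈{9}] r9c5 has the single candidate 9, so r9c5=9.
Step 16. [r2c8∈{1}] r2c8 is down to just 1. So r2c8=1.
Step 17. [r7c5∈{3}] r7c5 has the single candidate 3 ⇒ r7c5=3.
Step 18. [r7c8∈{8}] r7c8's peers cover all but 8 ⇒ r7c8=8.
Step 19. [r8c5∈{1}] r8c5 is down to just 1. So r8c5=1.
Step 20. [r9c2∈{6}] only 6 remains possible at r9c2. So r9c2=6.
Step 21. [r6c4∈{4}] r6c4 has the single candidate 4 ⇒ r6c4=4.
Step 22. [r9c9∈{2}] r9c9's peers cover all but 2 ⇒ r9c9=2.
Step 23. [r5c2∈{5}] nothing but 5 survives at r5c2, so r5c2=5.
Step 24. [r4c4∈{2}] only 2 remains possible at r4c4 ⇒ r4c4=2.
Step 25. [r4c7∈{8}] nothing but 8 survives at r4c7. So r4c7=8.
Step 26. [r2c3∈{3}] r2c3's peers cover all but 3, so r2c3=3.
Step 27. [r5c6∈{3}] r5c6's peers cover all but 3, so r5c6=3.
Step 28. [r6c6∈{7}] r6c6's peers cover all but 7. So r6c6=7.
Step 29. [r1c1∈{9}] r1c1's peers cover all but 9, so r1c1=9.
Step 30. [r3c9∈{8}] only 8 remains possible at r3c9, so r3c9=8.
Step 31. [r3c6∈{5}] r3c6's peers cover all but 5, so r3c6=5.
Step 32. [r4c2∈{7}] r4c2 has the single candidate 7 ⇒ r4c2=7.
Step 33. [r1c3∈{8}] r1c3 is down to just 8 ⇒ r1c3=8.
Step 34. [r6c7∈{1}] r6c7 is down to just 1. So r6c7=1.
Step 35. [r9c7∈{4}] r9c7's peers cover all but 4, so r9c7=4.
Step 36. [r8c4∈{6}] only 6 remains possible at r8c4. So r8c4=6.

Answer: 9 4 8 3 2 1 5 6 7 / 5 2 3 8 7 6 9 1 4 / 7 1 6 9 4 5 3 2 8 / 6 7 1 2 5 9 8 4 3 / 4 5 9 1 8 3 2 7 6 / 8 3 2 4 6 7 1 9 5 / 2 9 5 7 3 4 6 8 1 / 3 8 4 6 1 2 7 5 9 / 1 6 7 5 9 8 4 3 2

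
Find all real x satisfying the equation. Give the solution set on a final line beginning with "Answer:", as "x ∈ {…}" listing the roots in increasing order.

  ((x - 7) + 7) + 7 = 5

Step 1. [((x - 7) + 7) + 7 = 5] +7 is outermost — subtract 7 both sides ⇒ sub: (x - 7) + 7 = -2.
Step 2. [(x - 7) + 7 = -2] subtract 7: x sits inside (… + 7), so sub: x - 7 = -9.
Step 3. [x - 7 = -9] -7 is outermost — add 7 both sides ⇒ sub: x = -2.

Answer: x ∈ {-2}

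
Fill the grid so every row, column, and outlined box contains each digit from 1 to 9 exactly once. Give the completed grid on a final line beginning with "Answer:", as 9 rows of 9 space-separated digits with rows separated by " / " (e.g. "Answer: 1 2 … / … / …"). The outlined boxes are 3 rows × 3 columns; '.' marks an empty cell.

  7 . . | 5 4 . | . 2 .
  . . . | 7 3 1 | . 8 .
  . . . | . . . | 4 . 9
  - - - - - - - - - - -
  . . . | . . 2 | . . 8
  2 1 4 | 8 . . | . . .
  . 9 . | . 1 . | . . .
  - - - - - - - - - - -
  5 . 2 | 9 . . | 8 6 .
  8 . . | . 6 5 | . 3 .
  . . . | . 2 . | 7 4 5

Step 1. [r2c9∈{6}] r2c9 is down to just 6 ⇒ r2c9=6.
Step 2. [r6c3∈{3,5,6,7,8}] r6c3 is the only open cell in row 6 admitting 8, so r6c3=8.
Step 3. [r2c7∈{5}] r2c7 has the single candidate 5. So r2c7=5.
Step 4. [r4c4∈{3,4,6}] in row 4, 4 fits only at r4c4, so r4c4=4.
Step 5. [r8c7∈{1,2,9}] in box 9, 9 fits only at r8c7, so r8c7=9.
Step 6. [r1c6∈{6,8,9}] 9 has one home in box 2: r1c6 ⇒ r1c6=9.
Step 7. [r3c8∈{1,7}] r3c8 is the only open cell in row 3 admitting 7. So r3c8=7.
Step 8. [r7c5∈{7}] nothing but 7 survives at r7c5 ⇒ r7c5=7.
Step 9. [r6c7∈{2,3,6}] across col 7, 2 lands solely at r6c7 ⇒ r6c7=2.
Step 10. [r8c4∈{1}] nothing but 1 survives at r8c4 ⇒ r8c4=1.
Step 11. [r9c4∈{3}] only 3 remains possible at r9c4. So r9c4=3.
Step 12. [r9c2∈{6}] r9c2 has the single candidate 6 ⇒ r9c2=6.
Step 13. [r1c3∈{1,3,6}] r1c3 is the only open cell in row 1 admitting 6. So r1c3=6.
Step 14. [r7c2∈{3,4}] 3 has one home in row 7: r7c2, so r7c2=3.
Step 15. [r6c4∈{6}] r6c4 has the single candidate 6 ⇒ r6c4=6.
Step 16. [r6c1∈{3}] nothing but 3 survives at r6c1, so r6c1=3.
Step 17. [r4c7∈{1,3,6}] across row 4, 3 lands solely at r4c7, so r4c7=3.
Step 18. [r2c3∈{9}] r2c3 is down to just 9. So r2c3=9.
Step 19. [r3c3∈{1,3,5}] row 3 places 3 nowhere but r3c3 ⇒ r3c3=3.
Step 20. [r4c3∈{5,7}] col 3 places 5 nowhere but r4c3, so r4c3=5.
Step 21. [r2c2∈{2,4}] across row 2, 2 lands solely at r2c2. So r2c2=2.
Step 22. [r6c6∈{7}] nothing but 7 survives at r6c6, so r6c6=7.
Step 23. [r3c5∈{8}] r3c5 has the single candidate 8, so r3c5=8.
Step 24. [r5c5∈{5,9}] r5c5 is the only open cell in col 5 admitting 5. So r5c5=5.
Step 25. [r4c5∈{9}] only 9 remains possible at r4c5 ⇒ r4c5=9.
Step 26. [r4c2∈{7}] r4c2 has the single candidate 7. So r4c2=7.
Step 27. [r7c9∈{1}] nothing but 1 survives at r7c9. So r7c9=1.
Step 28. [r9c1∈{1,9}] across row 9, 9 lands solely at r9c1. So r9c1=9.
Step 29. [r4c8∈{1}] r4c8 has the single candidate 1. So r4c8=1.
Step 30. [r9c6∈{8}] r9c6 is down to just 8. So r9c6=8.
Step 31. [r1c9∈{3}] r1c9's peers cover all but 3 ⇒ r1c9=3.
Step 32. [r5c8∈{9}] only 9 remains possible at r5c8. So r5c8=9.
Step 33. [r3c2∈{5}] nothing but 5 survives at r3c2, so r3c2=5.
Step 34. [r7c6∈{4}] r7c6 has the single candidate 4. So r7c6=4.
Step 35. [r3c4∈{2}] nothing but 2 survives at r3c4 ⇒ r3c4=2.
Step 36. [r4c1∈{6}] r4c1's peers cover all but 6 ⇒ r4c1=6.
Step 37. [r2c1∈{4}] r2c1's peers cover all but 4, so r2c1=4.
Step 38. [r8c2∈{4}] r8c2 has the single candidate 4 ⇒ r8c2=4.
Step 39. [r5c7∈{6}] r5c7 is down to just 6, so r5c7=6.
Step 40. [r5c6∈{3}] only 3 remains possible at r5c6, so r5c6=3.
Step 41. [r6c8∈{5}] nothing but 5 survives at r6c8 ⇒ r6c8=5.
Step 42. [r6c9∈{4}] only 4 remains possible at r6c9 ⇒ r6c9=4.
Step 43. [r9c3∈{1}] r9c3 has the single candidate 1 ⇒ r9c3=1.
Step 44. [r8c9∈{2}] only 2 remains possible at r8c9 ⇒ r8c9=2.
Step 45. [r5c9∈{7}] only 7 remains possible at r5c9, so r5c9=7.
Step 46. [r8c3∈{7}] r8c3 has the single candidate 7, so r8c3=7.
Step 47. [r1c7∈{1}] r1c7 is down to just 1 ⇒ r1c7=1.
Step 48. [r3c1∈{1}] r3c1 is down to just 1. So r3c1=1.
Step 49. [r3c6∈{6}] r3c6 has the single candidate 6 ⇒ r3c6=6.
Step 50. [r1c2∈{8}] nothing but 8 survives at r1c2 ⇒ r1c2=8.

Answer: 7 8 6 5 4 9 1 2 3 / 4 2 9 7 3 1 5 8 6 / 1 5 3 2 8 6 4 7 9 / 6 7 5 4 9 2 3 1 8 / 2 1 4 8 5 3 6 9 7 / 3 9 8 6 1 7 2 5 4 / 5 3 2 9 7 4 8 6 1 / 8 4 7 1 6 5 9 3 2 / 9 6 1 3 2 8 7 4 5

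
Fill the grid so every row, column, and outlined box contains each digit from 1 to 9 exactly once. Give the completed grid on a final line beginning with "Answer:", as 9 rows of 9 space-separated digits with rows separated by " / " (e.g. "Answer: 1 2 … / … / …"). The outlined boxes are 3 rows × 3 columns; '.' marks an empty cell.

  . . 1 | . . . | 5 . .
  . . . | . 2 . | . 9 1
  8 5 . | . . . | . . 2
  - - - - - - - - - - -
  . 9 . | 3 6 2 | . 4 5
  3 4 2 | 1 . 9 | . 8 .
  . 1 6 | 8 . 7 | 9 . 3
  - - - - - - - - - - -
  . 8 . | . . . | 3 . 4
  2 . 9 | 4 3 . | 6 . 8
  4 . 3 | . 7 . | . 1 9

Step 1. [r7c3∈{5,7}] across col 3, 5 lands solely at r7c3. So r7c3=5.
Step 2. [r9c2∈{6}] r9c2's peers cover all but 6 ⇒ r9c2=6.
Step 3. [r4c1∈{7}] nothing but 7 survives at r4c1. So r4c1=7.
Step 4. [r8c6∈{1,5}] in row 8, 1 fits only at r8c6, so r8c6=1.
Step 5. [r1c5∈{4,8,9}] col 5 places 8 nowhere but r1c5. So r1c5=8.
Step 6. [r1c6∈{3,4,6}] r1c6 is the only open cell in row 1 admitting 4. So r1c6=4.
Step 7. [r7c8∈{2,7}] r7c8 is the only open cell in row 7 admitting 7. So r7c8=7.
Step 8. [r5c7∈{7}] r5c7 has the single candidate 7, so r5c7=7.
Step 9. [r7c6∈{6}] r7c6's peers cover all but 6. So r7c6=6.
Step 10. [r1c9∈{6,7}] 7 has one home in col 9: r1c9. So r1c9=7.
Step 11. [r7c5∈{9}] r7c5 is down to just 9 ⇒ r7c5=9.
Step 12. [r3c4∈{6,7,9}] 9 has one home in row 3: r3c4. So r3c4=9.
Step 13. [r2c4∈{5,6,7}] col 4 places 7 nowhere but r2c4. So r2c4=7.
Step 14. [r2c3∈{4}] nothing but 4 survives at r2c3. So r2c3=4.
Step 15. [r9c4∈{2,5}] col 4 places 5 nowhere but r9c4, so r9c4=5.
Step 16. [r3c8∈{3,6}] r3c8 is the only open cell in row 3 admitting 6 ⇒ r3c8=6.
Step 17. [r2c2∈{3}] r2c2's peers cover all but 3. So r2c2=3.
Step 18. [r1c4∈{6}] nothing but 6 survives at r1c4, so r1c4=6.
Step 19. [r6c1∈{5}] r6c1 has the single candidate 5. So r6c1=5.
Step 20. [r6c8∈{2}] only 2 remains possible at r6c8. So r6c8=2.
Step 21. [r4c3∈{8}] r4c3 has the single candidate 8 ⇒ r4c3=8.
Step 22. [r1c1∈{9}] r1c1's peers cover all but 9 ⇒ r1c1=9.
Step 23. [r1c8∈{3}] nothing but 3 survives at r1c8 ⇒ r1c8=3.
Step 24. [r9c7∈{2}] only 2 remains possible at r9c7, so r9c7=2.
Step 25. [r1c2∈{2}] only 2 remains possible at r1c2, so r1c2=2.
Step 26. [r3c7∈{4}] nothing but 4 survives at r3c7 ⇒ r3c7=4.
Step 27. [r5c9∈{6}] only 6 remains possible at r5c9. So r5c9=6.
Step 28. [r8c8∈{5}] r8c8 is down to just 5. So r8c8=5.
Step 29. [r4c7∈{1}] only 1 remains possible at r4c7 ⇒ r4c7=1.
Step 30. [r7c4∈{2}] only 2 remains possible at r7c4, so r7c4=2.
Step 31. [r2c7∈{8}] r2c7 is down to just 8, so r2c7=8.
Step 32. [r2c1∈{6}] nothing but 6 survives at r2c1. So r2c1=6.
Step 33. [r3c3∈{7}] only 7 remains possible at r3c3, so r3c3=7.
Step 34. [r5c5∈{5}] r5c5 has the single candidate 5. So r5c5=5.
Step 35. [r8c2∈{7}] r8c2 has the single candidate 7 ⇒ r8c2=7.
Step 36. [r7c1∈{1}] r7c1 is down to just 1, so r7c1=1.
Step 37. [r3c6∈{3}] only 3 remains possible at r3c6 ⇒ r3c6=3.
Step 38. [r6c5∈{4}] r6c5 is down to just 4, so r6c5=4.
Step 39. [r9c6∈{8}] nothing but 8 survives at r9c6, so r9c6=8.
Step 40. [r3c5∈{1}] r3c5's peers cover all but 1, so r3c5=1.
Step 41. [r2c6∈{5}] r2c6's peers cover all but 5, so r2c6=5.

Answer: 9 2 1 6 8 4 5 3 7 / 6 3 4 7 2 5 8 9 1 / 8 5 7 9 1 3 4 6 2 / 7 9 8 3 6 2 1 4 5 / 3 4 2 1 5 9 7 8 6 / 5 1 6 8 4 7 9 2 3 / 1 8 5 2 9 6 3 7 4 / 2 7 9 4 3 1 6 5 8 / 4 6 3 5 7 8 2 1 9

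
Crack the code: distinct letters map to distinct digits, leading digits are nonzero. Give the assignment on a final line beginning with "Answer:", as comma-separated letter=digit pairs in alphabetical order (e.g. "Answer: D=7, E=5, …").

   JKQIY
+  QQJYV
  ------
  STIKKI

Step 1. [col 1: Y + V ≡ I (mod 10)] no forcing yet in column 1 (carry-in 0); V=8 is free and consistent — try it, so V=8.
Step 2. [col 1: Y + V ≡ I (mod 10)] I=0 is one option consistent with column 1 (Y + V ≡ I (mod 10), carry-in 0) — take it. So I=0.
Step 3. [col 1: Y + V ≡ I (mod 10)] column 1: given V=8, I=0, carry-in 0, and digits 0,8 already taken and all letters distinct, Y+V≡I (mod 10) forces Y=2. So Y=2.
Step 4. [S] S is the leading digit of a 6-digit sum of two 5-digit numbers; the final carry is exactly 1 ⇒ S=1.
Step 5. [col 2: I + Y ≡ K (mod 10)] in column 2 we have I+Y≡K with carry-in 1; given I=0, Y=2 and digits 0,1,2,8 already taken and all letters distinct, that pins K to 3, so K=3.
Step 6. [col 3: Q + J ≡ K (mod 10)] several values work for Q in column 3 (Q + J ≡ K (mod 10), carry-in 0); try Q=6. So Q=6.
Step 7. [col 3: Q + J ≡ K (mod 10)] in column 3 we have Q+J≡K with carry-in 0; given Q=6, K=3 and digits 0,1,2,3,6,8 already taken and all letters distinct, that pins J to 7, so J=7.
Step 8. [col 5: J + Q ≡ T (mod 10)] column 5: given J=7, Q=6, carry-in 1, and digits 0,1,2,3,6,7,8 already taken and all letters distinct, J+Q≡T (mod 10) forces T=4. So T=4.

Answer: I=0, J=7, K=3, Q=6, S=1, T=4, V=8, Y=2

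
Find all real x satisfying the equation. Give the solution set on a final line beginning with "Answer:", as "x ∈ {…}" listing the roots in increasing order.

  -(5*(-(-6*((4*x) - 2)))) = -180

Step 1. [-(5*(-(-6*((4*x) - 2)))) = -180] LHS negated; negate both sides, so neg: 5*(-(-6*((4*x) - 2))) = 180.
Step 2. [5*(-(-6*((4*x) - 2))) = 180] divide by the outer 5. So div: -(-6*((4*x) - 2)) = 36.
Step 3. [-(-6*((4*x) - 2)) = 36] flip signs both sides. So neg: -6*((4*x) - 2) = -36.
Step 4. [-6*((4*x) - 2) = -36] -6 out front; divide by -6. So div: (4*x) - 2 = 6.
Step 5. [(4*x) - 2 = 6] peel the -2: add 2 from each side. So sub: 4*x = 8.
Step 6. [4*x = 8] leading coefficient 4: divide by 4, so div: x = 2.

Answer: x ∈ {2}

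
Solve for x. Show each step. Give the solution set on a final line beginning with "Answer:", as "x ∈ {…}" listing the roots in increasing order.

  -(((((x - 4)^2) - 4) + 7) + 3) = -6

Step 1. [-(((((x - 4)^2) - 4) + 7) + 3) = -6] flip signs both sides. So neg: ((((x - 4)^2) - 4) + 7) + 3 = 6.
Step 2. [((((x - 4)^2) - 4) + 7) + 3 = 6] the outer +3 inverts by subtracting 3 ⇒ sub: (((x - 4)^2) - 4) + 7 = 3.
Step 3. [(((x - 4)^2) - 4) + 7 = 3] peel the +7: subtract 7 from each side. So sub: ((x - 4)^2) - 4 = -4.
Step 4. [((x - 4)^2) - 4 = -4] peel the -4: add 4 from each side ⇒ sub: (x - 4)^2 = 0.
Step 5. [(x - 4)^2 = 0] 0 ≥ 0, LHS is (·)² — take ±√ ⇒ sqrt: x - 4 = 0.
Step 6. [x - 4 = 0] add 4: x sits inside (… - 4) ⇒ sub: x = 4.

Answer: x ∈ {4}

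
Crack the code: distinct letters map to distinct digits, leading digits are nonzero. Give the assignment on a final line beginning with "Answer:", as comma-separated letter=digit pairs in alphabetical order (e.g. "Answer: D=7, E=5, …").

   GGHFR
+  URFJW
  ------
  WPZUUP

Step 1. [col 1: R + W ≡ P (mod 10)] several values work for P in column 1 (R + W ≡ P (mod 10), carry-in 0); try P=3. So P=3.
Step 2. [col 1: R + W ≡ P (mod 10)] column 1 (R + W ≡ P (mod 10), carry-in 0) doesn't pin R yet; pick R=2 and continue. So R=2.
Step 3. [col 1: R + W ≡ P (mod 10)] column 1: given R=2, P=3, carry-in 0, and digits 2,3 already taken and all letters distinct, R+W≡P (mod 10) forces W=1, so W=1.
Step 4. [col 2: F + J ≡ U (mod 10)] several values work for U in column 2 (F + J ≡ U (mod 10), carry-in 0); try U=5, so U=5.
Step 5. [col 2: F + J ≡ U (mod 10)] J=9 is one option consistent with column 2 (F + J ≡ U (mod 10), carry-in 0) — take it. So J=9.
Step 6. [col 2: F + J ≡ U (mod 10)] from column 2 (J=9, U=5, carry-in 0, digits 1,2,3,5,9 already taken and all letters distinct): F must equal 6 ⇒ F=6.
Step 7. [col 3: H + F ≡ U (mod 10)] column 3: given F=6, U=5, carry-in 1, and digits 1,2,3,5,6,9 already taken and all letters distinct, H+F≡U (mod 10) forces H=8, so H=8.
Step 8. [col 4: G + R ≡ Z (mod 10)] no forcing yet in column 4 (carry-in 1); Z=0 is free and consistent — try it, so Z=0.
Step 9. [col 4: G + R ≡ Z (mod 10)] from column 4 (R=2, Z=0, carry-in 1, digits 0,1,2,3,5,6,8,9 already taken and all letters distinct): G must equal 7. So G=7.

Answer: F=6, G=7, H=8, J=9, P=3, R=2, U=5, W=1, Z=0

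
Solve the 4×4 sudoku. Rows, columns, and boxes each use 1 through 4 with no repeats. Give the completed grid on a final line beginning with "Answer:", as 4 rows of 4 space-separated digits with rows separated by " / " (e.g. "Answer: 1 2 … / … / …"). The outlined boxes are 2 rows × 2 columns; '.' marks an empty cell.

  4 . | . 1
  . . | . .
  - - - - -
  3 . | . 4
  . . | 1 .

Step 1. [r4c1∈{2}] r4c1 has the single candidate 2 ⇒ r4c1=2.
Step 2. [r2c4∈{2,3}] in col 4, 2 fits only at r2c4. So r2c4=2.
Step 3. [r1c3∈{3}] r1c3's peers cover all but 3. So r1c3=3.
Step 4. [r2c2∈{1,3}] across row 2, 3 lands solely at r2c2. So r2c2=3.
Step 5. [r1c2∈{2}] r1c2 is down to just 2. So r1c2=2.
Step 6. [r3c2∈{1}] r3c2 has the single candidate 1, so r3c2=1.
Step 7. [r2c1∈{1}] r2c1 is down to just 1. So r2c1=1.
Step 8. [r3c3∈{2}] r3c3's peers cover all but 2 ⇒ r3c3=2.
Step 9. [r4c4∈{3}] r4c4's peers cover all but 3 ⇒ r4c4=3.
Step 10. [r2c3∈{4}] r2c3 has the single candidate 4. So r2c3=4.
Step 11. [r4c2∈{4}] nothing but 4 survives at r4c2, so r4c2=4.

Answer: 4 2 3 1 / 1 3 4 2 / 3 1 2 4 / 2 4 1 3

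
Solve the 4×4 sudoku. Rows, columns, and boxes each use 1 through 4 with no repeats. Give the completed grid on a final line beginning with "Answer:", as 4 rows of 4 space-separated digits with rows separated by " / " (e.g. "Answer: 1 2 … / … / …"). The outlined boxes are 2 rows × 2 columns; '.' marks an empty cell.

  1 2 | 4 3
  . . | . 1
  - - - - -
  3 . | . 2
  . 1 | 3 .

Step 1. [r3c2∈{4}] nothing but 4 survives at r3c2. So r3c2=4.
Step 2. [r3c3∈{1}] nothing but 1 survives at r3c3, so r3c3=1.
Step 3. [r2c2∈{3}] r2c2's peers cover all but 3, so r2c2=3.
Step 4. [r2c1∈{4}] r2c1 has the single candidate 4. So r2c1=4.
Step 5. [r2c3∈{2}] r2c3 has the single candidate 2, so r2c3=2.
Step 6. [r4c4∈{4}] r4c4's peers cover all but 4. So r4c4=4.
Step 7. [r4c1∈{2}] r4c1 has the single candidate 2, so r4c1=2.

Answer: 1 2 4 3 / 4 3 2 1 / 3 4 1 2 / 2 1 3 4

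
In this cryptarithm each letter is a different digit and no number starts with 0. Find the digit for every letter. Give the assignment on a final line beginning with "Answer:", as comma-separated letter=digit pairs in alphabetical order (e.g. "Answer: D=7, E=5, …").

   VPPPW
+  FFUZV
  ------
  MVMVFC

Step 1. [col 1: W + V ≡ C (mod 10)] column 1 (W + V ≡ C (mod 10), carry-in 0) doesn't pin V yet; pick V=7 and continue ⇒ V=7.
Step 2. [col 1: W + V ≡ C (mod 10)] column 1 (W + V ≡ C (mod 10), carry-in 0) doesn't pin C yet; pick C=0 and continue, so C=0.
Step 3. [M] the sum has 6 digits but both addends have 5; that extra leading digit M is the final carry, namely 1, so M=1.
Step 4. [col 1: W + V ≡ C (mod 10)] from column 1 (V=7, C=0, carry-in 0, digits 0,1,7 already taken and all letters distinct): W must equal 3. So W=3.
Step 5. [col 2: P + Z ≡ F (mod 10)] F=9 is one option consistent with column 2 (P + Z ≡ F (mod 10), carry-in 1) — take it ⇒ F=9.
Step 6. [col 2: P + Z ≡ F (mod 10)] column 2 (P + Z ≡ F (mod 10), carry-in 1) doesn't pin P yet; pick P=2 and continue ⇒ P=2.
Step 7. [col 2: P + Z ≡ F (mod 10)] in column 2 we have P+Z≡F with carry-in 1; given P=2, F=9 and digits 0,1,2,3,7,9 already taken and all letters distinct, that pins Z to 6, so Z=6.
Step 8. [col 3: P + U ≡ V (mod 10)] from column 3 (P=2, V=7, carry-in 0, digits 0,1,2,3,6,7,9 already taken and all letters distinct): U must equal 5. So U=5.

Answer: C=0, F=9, M=1, P=2, U=5, V=7, W=3, Z=6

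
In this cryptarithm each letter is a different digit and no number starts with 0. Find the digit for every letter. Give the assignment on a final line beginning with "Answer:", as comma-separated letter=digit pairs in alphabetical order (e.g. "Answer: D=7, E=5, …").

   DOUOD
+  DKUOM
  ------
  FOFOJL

Step 1. [col 1: D + M ≡ L (mod 10)] several values work for D in column 1 (D + M ≡ L (mod 10), carry-in 0); try D=8 ⇒ D=8.
Step 2. [col 1: D + M ≡ L (mod 10)] no forcing yet in column 1 (carry-in 0); M=2 is free and consistent — try it ⇒ M=2.
Step 3. [col 1: D + M ≡ L (mod 10)] from column 1 (D=8, M=2, carry-in 0, digits 2,8 already taken and all letters distinct): L must equal 0. So L=0.
Step 4. [col 2: O + O ≡ J (mod 10)] column 2 (O + O ≡ J (mod 10), carry-in 1) doesn't pin O yet; pick O=7 and continue ⇒ O=7.
Step 5. [F] adding two 5-digit numbers gives at most 5+1 digits, and here it does — F is that final carry and must be 1. So F=1.
Step 6. [col 2: O + O ≡ J (mod 10)] column 2: given O=7, carry-in 1, and digits 0,1,2,7,8 already taken and all letters distinct, O+O≡J (mod 10) forces J=5 ⇒ J=5.
Step 7. [col 3: U + U ≡ O (mod 10)] column 3: given O=7, carry-in 1, and digits 0,1,2,5,7,8 already taken and all letters distinct, U+U≡O (mod 10) forces U=3 ⇒ U=3.
Step 8. [col 4: O + K ≡ F (mod 10)] column 4: given O=7, F=1, carry-in 0, and digits 0,1,2,3,5,7,8 already taken and all letters distinct, O+K≡F (mod 10) forces K=4, so K=4.

Answer: D=8, F=1, J=5, K=4, L=0, M=2, O=7, U=3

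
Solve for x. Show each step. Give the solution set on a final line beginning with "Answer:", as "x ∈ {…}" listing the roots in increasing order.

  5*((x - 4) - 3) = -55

Step 1. [5*((x - 4) - 3) = -55] leading coefficient 5: divide by 5, so div: (x - 4) - 3 = -11.
Step 2. [(x - 4) - 3 = -11] -3 is outermost — add 3 both sides. So sub: x - 4 = -8.
Step 3. [x - 4 = -8] add 4: x sits inside (… - 4) ⇒ sub: x = -4.

Answer: x ∈ {-4}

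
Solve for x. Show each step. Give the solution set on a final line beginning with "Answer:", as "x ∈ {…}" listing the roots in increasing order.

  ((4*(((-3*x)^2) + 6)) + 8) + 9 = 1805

Step 1. [((4*(((-3*x)^2) + 6)) + 8) + 9 = 1805] subtract 9: x sits inside (… + 9). So sub: (4*(((-3*x)^2) + 6)) + 8 = 1796.
Step 2. [(4*(((-3*x)^2) + 6)) + 8 = 1796] 4 | LHS and 4 | 1796: pull 4 out. So factor: (((-3*x)^2) + 6) + 2 = 449.
Step 3. [(((-3*x)^2) + 6) + 2 = 449] +2 is outermost — subtract 2 both sides ⇒ sub: ((-3*x)^2) + 6 = 447.
Step 4. [((-3*x)^2) + 6 = 447] the outer +6 inverts by subtracting 6 ⇒ sub: (-3*x)^2 = 441.
Step 5. [(-3*x)^2 = 441] 441 ≥ 0, LHS is (·)² — take ±√, so sqrt: -3*x = 21 or -21.
Step 6. [-3*x = 21 or -21] divide by the outer -3 ⇒ div: x = -7 or 7.

Answer: x ∈ {-7, 7}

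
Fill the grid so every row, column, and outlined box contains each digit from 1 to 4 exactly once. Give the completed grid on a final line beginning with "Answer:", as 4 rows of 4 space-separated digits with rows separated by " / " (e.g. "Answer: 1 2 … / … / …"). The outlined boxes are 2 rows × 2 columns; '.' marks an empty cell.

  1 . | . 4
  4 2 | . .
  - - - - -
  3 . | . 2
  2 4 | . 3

Step 1. [r2c3∈{1,3}] 3 has one home in row 2: r2c3. So r2c3=3.
Step 2. [r3c2∈{1}] r3c2 has the single candidate 1. So r3c2=1.
Step 3. [r3c3∈{4}] only 4 remains possible at r3c3. So r3c3=4.
Step 4. [r2c4∈{1}] nothing but 1 survives at r2c4. So r2c4=1.
Step 5. [r1c2∈{3}] r1c2 is down to just 3, so r1c2=3.
Step 6. [r4c3∈{1}] nothing but 1 survives at r4c3 ⇒ r4c3=1.
Step 7. [r1c3∈{2}] nothing but 2 survives at r1c3. So r1c3=2.

Answer: 1 3 2 4 / 4 2 3 1 / 3 1 4 2 / 2 4 1 3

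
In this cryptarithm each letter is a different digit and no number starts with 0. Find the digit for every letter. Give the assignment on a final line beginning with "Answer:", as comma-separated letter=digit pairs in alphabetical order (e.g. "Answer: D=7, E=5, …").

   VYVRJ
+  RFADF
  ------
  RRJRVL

Step 1. [col 1: J + F ≡ L (mod 10)] column 1 (J + F ≡ L (mod 10), carry-in 0) doesn't pin L yet; pick L=3 and continue. So L=3.
Step 2. [col 1: J + F ≡ L (mod 10)] several values work for F in column 1 (J + F ≡ L (mod 10), carry-in 0); try F=8. So F=8.
Step 3. [col 1: J + F ≡ L (mod 10)] from column 1 (F=8, L=3, carry-in 0, digits 3,8 already taken and all letters distinct): J must equal 5. So J=5.
Step 4. [col 2: R + D ≡ V (mod 10)] several values work for D in column 2 (R + D ≡ V (mod 10), carry-in 1); try D=7. So D=7.
Step 5. [col 2: R + D ≡ V (mod 10)] column 2 (R + D ≡ V (mod 10), carry-in 1) doesn't pin V yet; pick V=9 and continue, so V=9.
Step 6. [col 2: R + D ≡ V (mod 10)] in column 2 we have R+D≡V with carry-in 1; given D=7, V=9 and digits 3,5,7,8,9 already taken and all letters distinct, that pins R to 1. So R=1.
Step 7. [col 3: V + A ≡ R (mod 10)] in column 3 we have V+A≡R with carry-in 0; given V=9, R=1 and digits 1,3,5,7,8,9 already taken and all letters distinct, that pins A to 2, so A=2.
Step 8. [col 4: Y + F ≡ J (mod 10)] in column 4 we have Y+F≡J with carry-in 1; given F=8, J=5 and digits 1,2,3,5,7,8,9 already taken and all letters distinct, that pins Y to 6, so Y=6.

Answer: A=2, D=7, F=8, J=5, L=3, R=1, V=9, Y=6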